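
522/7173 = 58/797 = 0.07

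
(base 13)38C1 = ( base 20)1050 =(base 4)1332210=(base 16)1FA4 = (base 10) 8100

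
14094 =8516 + 5578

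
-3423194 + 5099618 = 1676424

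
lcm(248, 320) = 9920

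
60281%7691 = 6444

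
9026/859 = 10  +  436/859 = 10.51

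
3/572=3/572 = 0.01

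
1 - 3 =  - 2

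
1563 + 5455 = 7018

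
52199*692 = 36121708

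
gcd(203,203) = 203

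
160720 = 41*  3920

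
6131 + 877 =7008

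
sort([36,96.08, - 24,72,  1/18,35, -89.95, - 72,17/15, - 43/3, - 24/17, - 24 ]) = [ - 89.95,-72, - 24, - 24,-43/3, - 24/17, 1/18,17/15,35,  36,72, 96.08 ] 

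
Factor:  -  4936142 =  - 2^1*43^1*57397^1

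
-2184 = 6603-8787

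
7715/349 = 7715/349 = 22.11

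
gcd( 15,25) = 5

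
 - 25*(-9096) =227400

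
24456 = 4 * 6114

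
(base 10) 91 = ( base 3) 10101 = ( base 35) 2L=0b1011011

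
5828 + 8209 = 14037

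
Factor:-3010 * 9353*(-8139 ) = 2^1*3^1 *5^1*7^1*43^1*47^1 * 199^1 *2713^1  =  229133441670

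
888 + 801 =1689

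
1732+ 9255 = 10987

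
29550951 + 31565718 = 61116669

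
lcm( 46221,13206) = 92442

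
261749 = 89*2941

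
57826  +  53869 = 111695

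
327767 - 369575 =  - 41808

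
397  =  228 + 169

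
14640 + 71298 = 85938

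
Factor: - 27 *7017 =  - 189459 =- 3^4*2339^1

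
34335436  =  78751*436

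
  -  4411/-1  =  4411/1 = 4411.00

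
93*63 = 5859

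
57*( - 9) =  - 513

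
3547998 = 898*3951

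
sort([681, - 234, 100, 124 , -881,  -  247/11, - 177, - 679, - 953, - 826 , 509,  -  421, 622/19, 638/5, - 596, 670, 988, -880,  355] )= [ - 953, - 881, - 880, - 826,-679, - 596, - 421, - 234,  -  177, -247/11, 622/19, 100, 124, 638/5,355, 509, 670, 681,988]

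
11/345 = 11/345 = 0.03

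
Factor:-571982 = -2^1*17^1*16823^1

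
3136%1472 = 192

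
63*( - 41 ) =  - 2583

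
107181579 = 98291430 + 8890149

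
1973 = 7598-5625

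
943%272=127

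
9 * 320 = 2880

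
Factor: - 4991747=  - 349^1*14303^1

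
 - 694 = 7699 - 8393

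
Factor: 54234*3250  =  2^2*3^2*5^3*13^1*23^1*131^1= 176260500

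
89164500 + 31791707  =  120956207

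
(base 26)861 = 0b1010110111101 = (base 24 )9fl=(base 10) 5565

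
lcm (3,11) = 33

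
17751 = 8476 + 9275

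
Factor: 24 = 2^3*3^1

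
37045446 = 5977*6198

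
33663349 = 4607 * 7307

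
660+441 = 1101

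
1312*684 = 897408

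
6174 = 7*882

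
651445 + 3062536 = 3713981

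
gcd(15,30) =15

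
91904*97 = 8914688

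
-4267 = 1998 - 6265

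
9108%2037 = 960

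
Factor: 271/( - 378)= -2^(-1 )*3^ ( - 3)*7^ ( - 1) * 271^1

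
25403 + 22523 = 47926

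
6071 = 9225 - 3154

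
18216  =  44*414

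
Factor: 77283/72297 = 29^( - 1) * 31^1 = 31/29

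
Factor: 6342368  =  2^5 * 47^1*4217^1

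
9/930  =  3/310  =  0.01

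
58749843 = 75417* 779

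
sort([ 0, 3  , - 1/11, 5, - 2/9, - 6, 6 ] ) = [ - 6, -2/9, - 1/11,0, 3,5, 6 ]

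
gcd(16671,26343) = 3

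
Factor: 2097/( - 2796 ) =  - 3/4 = - 2^(  -  2)*3^1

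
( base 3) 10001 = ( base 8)122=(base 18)4A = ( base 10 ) 82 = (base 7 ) 145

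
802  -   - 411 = 1213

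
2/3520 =1/1760 = 0.00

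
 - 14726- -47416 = 32690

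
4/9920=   1/2480  =  0.00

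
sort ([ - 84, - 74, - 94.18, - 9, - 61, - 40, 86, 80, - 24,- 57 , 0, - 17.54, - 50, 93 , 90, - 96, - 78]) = [ -96,-94.18, - 84, - 78,-74 , - 61, -57, - 50 ,  -  40, - 24 , - 17.54, - 9, 0,80, 86, 90,93 ]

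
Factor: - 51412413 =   -  3^1*13^1*1318267^1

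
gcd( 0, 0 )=0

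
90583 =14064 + 76519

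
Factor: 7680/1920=4 = 2^2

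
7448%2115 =1103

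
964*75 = 72300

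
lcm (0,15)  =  0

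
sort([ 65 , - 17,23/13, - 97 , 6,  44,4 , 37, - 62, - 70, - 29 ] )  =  [- 97, - 70,  -  62, - 29, - 17, 23/13,4,  6, 37,44, 65 ]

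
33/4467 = 11/1489 = 0.01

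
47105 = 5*9421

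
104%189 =104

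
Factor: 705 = 3^1*5^1 * 47^1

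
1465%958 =507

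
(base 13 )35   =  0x2c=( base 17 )2A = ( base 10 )44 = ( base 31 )1D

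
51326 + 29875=81201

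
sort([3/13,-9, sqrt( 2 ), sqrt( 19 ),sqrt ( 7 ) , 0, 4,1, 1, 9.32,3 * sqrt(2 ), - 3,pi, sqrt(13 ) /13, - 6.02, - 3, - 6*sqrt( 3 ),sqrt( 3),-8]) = [ - 6 *sqrt ( 3 ),-9, - 8, - 6.02, - 3, - 3, 0, 3/13, sqrt( 13 )/13 , 1,1,sqrt( 2), sqrt( 3 ),sqrt(7 ), pi,4,3*sqrt(2 ),  sqrt(19), 9.32]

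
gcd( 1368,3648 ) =456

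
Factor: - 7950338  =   -2^1*11^1* 37^1 * 9767^1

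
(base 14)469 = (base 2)1101101101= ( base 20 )23h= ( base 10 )877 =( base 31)S9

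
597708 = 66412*9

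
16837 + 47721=64558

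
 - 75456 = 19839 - 95295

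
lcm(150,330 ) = 1650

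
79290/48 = 13215/8 = 1651.88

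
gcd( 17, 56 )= 1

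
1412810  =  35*40366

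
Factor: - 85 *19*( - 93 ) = 150195 = 3^1*5^1*17^1*19^1*31^1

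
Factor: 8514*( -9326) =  - 79401564  =  - 2^2*3^2*11^1*43^1 * 4663^1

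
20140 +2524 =22664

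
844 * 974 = 822056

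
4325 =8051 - 3726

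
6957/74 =94+1/74 = 94.01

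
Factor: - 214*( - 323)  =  69122 = 2^1 * 17^1 * 19^1*107^1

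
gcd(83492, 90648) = 4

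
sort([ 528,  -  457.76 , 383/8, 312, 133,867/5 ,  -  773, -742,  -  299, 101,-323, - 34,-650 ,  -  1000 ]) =[-1000 ,-773,-742 ,-650,-457.76,-323, - 299, - 34, 383/8, 101, 133,867/5,  312, 528]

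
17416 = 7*2488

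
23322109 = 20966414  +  2355695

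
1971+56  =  2027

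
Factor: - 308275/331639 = -475/511 = - 5^2 * 7^(-1) * 19^1*73^( - 1 )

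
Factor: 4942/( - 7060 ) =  - 7/10 =- 2^( - 1)*5^(-1 )*7^1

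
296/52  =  74/13 = 5.69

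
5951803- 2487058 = 3464745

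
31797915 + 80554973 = 112352888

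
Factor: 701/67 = 67^( - 1) *701^1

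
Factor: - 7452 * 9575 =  - 71352900 = - 2^2 * 3^4 * 5^2 * 23^1 * 383^1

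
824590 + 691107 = 1515697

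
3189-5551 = -2362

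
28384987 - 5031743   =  23353244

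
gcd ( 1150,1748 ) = 46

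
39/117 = 1/3  =  0.33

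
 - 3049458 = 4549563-7599021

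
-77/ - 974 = 77/974 = 0.08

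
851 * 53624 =45634024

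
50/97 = 50/97 =0.52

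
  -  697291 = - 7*99613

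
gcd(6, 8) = 2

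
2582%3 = 2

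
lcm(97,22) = 2134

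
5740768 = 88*65236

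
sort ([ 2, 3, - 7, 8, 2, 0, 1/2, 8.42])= [-7,0, 1/2,2,2, 3, 8, 8.42]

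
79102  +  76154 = 155256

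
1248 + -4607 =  - 3359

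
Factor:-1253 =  - 7^1*179^1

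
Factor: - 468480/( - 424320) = 244/221 = 2^2*13^ ( - 1)*17^( - 1 )*61^1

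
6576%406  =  80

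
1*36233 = 36233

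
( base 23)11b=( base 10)563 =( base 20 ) 183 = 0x233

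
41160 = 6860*6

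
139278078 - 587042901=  - 447764823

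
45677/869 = 52 + 489/869 = 52.56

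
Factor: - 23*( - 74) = 2^1*23^1 *37^1 = 1702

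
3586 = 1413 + 2173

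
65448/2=32724 = 32724.00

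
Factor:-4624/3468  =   - 4/3 = - 2^2 *3^ (  -  1)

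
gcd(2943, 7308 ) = 9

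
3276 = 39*84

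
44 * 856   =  37664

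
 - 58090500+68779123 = 10688623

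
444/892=111/223 = 0.50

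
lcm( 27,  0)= 0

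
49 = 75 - 26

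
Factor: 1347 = 3^1*449^1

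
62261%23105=16051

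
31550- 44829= - 13279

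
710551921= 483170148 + 227381773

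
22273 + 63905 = 86178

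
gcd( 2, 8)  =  2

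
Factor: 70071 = 3^1*23357^1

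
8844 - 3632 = 5212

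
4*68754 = 275016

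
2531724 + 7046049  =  9577773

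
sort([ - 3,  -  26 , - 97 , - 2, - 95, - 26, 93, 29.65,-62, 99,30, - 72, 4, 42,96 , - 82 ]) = [ - 97, - 95 , - 82,  -  72, - 62, - 26 , -26, - 3, - 2, 4,29.65,30, 42,93, 96, 99 ]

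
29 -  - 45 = 74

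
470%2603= 470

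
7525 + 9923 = 17448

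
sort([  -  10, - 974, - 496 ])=[-974,  -  496, - 10]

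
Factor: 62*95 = 5890  =  2^1*5^1*19^1*31^1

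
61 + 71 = 132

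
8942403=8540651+401752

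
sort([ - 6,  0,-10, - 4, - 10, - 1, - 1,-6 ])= [ - 10,-10, - 6, - 6,- 4,-1,-1, 0]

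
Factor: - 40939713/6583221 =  - 3^( - 1 )*23^( - 1)*10601^ ( - 1 )* 4548857^1  =  -  4548857/731469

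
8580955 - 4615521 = 3965434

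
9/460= 9/460 = 0.02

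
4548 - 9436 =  - 4888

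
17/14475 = 17/14475 = 0.00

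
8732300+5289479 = 14021779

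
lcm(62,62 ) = 62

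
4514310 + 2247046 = 6761356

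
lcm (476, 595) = 2380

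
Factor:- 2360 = -2^3*5^1*59^1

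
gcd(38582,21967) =1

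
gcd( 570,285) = 285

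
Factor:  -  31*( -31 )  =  31^2  =  961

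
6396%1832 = 900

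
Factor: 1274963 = 83^1*15361^1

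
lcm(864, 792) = 9504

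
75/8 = 9 + 3/8 = 9.38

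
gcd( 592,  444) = 148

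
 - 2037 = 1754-3791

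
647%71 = 8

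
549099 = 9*61011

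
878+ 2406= 3284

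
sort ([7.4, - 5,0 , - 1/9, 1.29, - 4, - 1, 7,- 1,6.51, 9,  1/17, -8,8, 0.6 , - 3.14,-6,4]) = [ - 8, - 6, - 5, - 4,  -  3.14,-1,-1, - 1/9, 0, 1/17, 0.6, 1.29, 4 , 6.51 , 7, 7.4, 8,9]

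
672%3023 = 672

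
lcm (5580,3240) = 100440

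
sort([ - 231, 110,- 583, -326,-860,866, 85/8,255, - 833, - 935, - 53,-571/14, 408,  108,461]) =[-935, - 860,-833,-583, - 326,  -  231,  -  53, - 571/14, 85/8, 108, 110 , 255, 408,461, 866 ] 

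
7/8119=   7/8119  =  0.00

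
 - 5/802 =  - 1  +  797/802 = -0.01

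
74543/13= 5734  +  1/13  =  5734.08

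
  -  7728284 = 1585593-9313877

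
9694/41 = 9694/41 =236.44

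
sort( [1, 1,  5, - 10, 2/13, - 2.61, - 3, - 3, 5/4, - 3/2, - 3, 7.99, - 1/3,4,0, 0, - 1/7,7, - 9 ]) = [-10, - 9,-3,  -  3, - 3, - 2.61,-3/2, -1/3, - 1/7,0,0,  2/13,1,1,5/4,4, 5,7, 7.99] 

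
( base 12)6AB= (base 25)1EK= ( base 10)995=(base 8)1743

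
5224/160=32 + 13/20  =  32.65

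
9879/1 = 9879 = 9879.00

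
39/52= 3/4 = 0.75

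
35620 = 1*35620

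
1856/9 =1856/9 = 206.22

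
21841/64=21841/64 = 341.27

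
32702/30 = 16351/15 = 1090.07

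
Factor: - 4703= - 4703^1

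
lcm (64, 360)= 2880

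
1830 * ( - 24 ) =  - 43920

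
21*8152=171192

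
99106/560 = 7079/40 = 176.97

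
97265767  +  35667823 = 132933590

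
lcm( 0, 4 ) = 0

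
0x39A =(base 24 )1ea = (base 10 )922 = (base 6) 4134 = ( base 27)174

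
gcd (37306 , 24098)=2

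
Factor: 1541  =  23^1 * 67^1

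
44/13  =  3+5/13= 3.38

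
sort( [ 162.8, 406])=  [162.8, 406 ]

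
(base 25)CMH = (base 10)8067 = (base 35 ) 6kh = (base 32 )7S3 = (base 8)17603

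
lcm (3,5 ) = 15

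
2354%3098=2354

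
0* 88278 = 0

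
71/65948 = 71/65948 = 0.00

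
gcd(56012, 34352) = 76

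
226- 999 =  - 773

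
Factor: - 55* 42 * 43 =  - 99330  =  - 2^1*3^1*5^1*7^1*11^1*43^1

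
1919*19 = 36461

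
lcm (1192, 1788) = 3576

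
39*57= 2223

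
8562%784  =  722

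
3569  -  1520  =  2049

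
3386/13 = 3386/13=   260.46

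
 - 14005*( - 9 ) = 126045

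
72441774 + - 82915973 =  - 10474199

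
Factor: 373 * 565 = 5^1*113^1*373^1 = 210745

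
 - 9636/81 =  - 3212/27 =- 118.96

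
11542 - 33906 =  - 22364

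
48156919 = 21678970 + 26477949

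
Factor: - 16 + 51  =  35=5^1  *7^1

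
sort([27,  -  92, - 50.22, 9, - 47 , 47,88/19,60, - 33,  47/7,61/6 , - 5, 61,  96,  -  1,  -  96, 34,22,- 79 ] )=[ - 96,  -  92, - 79, - 50.22, - 47, - 33, - 5, - 1,88/19,47/7, 9,61/6,22,27, 34,47,60, 61, 96]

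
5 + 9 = 14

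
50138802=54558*919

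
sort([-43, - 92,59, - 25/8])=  [ - 92, - 43,-25/8 , 59]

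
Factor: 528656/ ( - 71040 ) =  - 893/120 = - 2^( - 3 ) * 3^ (  -  1)*5^( - 1 )*19^1*47^1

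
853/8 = 106  +  5/8 = 106.62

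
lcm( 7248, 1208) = 7248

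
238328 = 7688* 31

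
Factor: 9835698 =2^1*3^1*29^1*56527^1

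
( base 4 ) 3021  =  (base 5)1301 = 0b11001001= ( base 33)63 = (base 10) 201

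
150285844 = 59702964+90582880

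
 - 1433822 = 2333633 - 3767455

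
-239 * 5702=  -  1362778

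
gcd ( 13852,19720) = 4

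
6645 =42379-35734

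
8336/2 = 4168 = 4168.00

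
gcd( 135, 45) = 45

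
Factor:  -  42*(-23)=2^1*3^1*7^1*23^1 = 966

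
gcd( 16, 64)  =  16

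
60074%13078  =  7762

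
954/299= 3+57/299 = 3.19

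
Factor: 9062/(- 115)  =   - 394/5 = - 2^1 * 5^(  -  1)*197^1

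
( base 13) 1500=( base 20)7C2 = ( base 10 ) 3042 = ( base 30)3BC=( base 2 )101111100010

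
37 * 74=2738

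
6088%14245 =6088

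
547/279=1 + 268/279 = 1.96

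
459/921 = 153/307 = 0.50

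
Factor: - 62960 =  - 2^4*5^1 *787^1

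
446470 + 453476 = 899946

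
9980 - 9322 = 658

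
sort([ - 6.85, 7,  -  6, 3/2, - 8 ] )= [ - 8, - 6.85, - 6, 3/2 , 7]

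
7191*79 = 568089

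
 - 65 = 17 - 82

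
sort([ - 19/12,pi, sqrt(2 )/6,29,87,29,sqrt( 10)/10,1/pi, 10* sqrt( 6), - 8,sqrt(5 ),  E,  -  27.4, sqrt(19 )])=[ - 27.4,-8, - 19/12, sqrt(2)/6, sqrt( 10) /10, 1/pi  ,  sqrt(5), E, pi , sqrt( 19),10 * sqrt(6 ),29,29 , 87] 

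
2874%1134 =606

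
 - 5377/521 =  - 5377/521  =  -10.32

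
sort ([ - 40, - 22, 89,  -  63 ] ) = [ - 63, - 40,-22,89 ]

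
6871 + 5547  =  12418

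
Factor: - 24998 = -2^1 * 29^1 * 431^1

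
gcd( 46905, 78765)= 885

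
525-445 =80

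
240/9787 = 240/9787 = 0.02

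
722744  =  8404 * 86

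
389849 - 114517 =275332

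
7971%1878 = 459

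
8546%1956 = 722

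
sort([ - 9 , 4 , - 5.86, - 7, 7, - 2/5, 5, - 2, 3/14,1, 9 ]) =[ - 9, - 7, - 5.86, - 2, - 2/5 , 3/14,  1,4, 5,7, 9]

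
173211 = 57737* 3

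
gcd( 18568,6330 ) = 422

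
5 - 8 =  - 3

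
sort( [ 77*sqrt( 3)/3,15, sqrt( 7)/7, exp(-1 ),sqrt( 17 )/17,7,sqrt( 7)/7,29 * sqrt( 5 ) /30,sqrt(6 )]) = [ sqrt(17) /17,exp( - 1),sqrt( 7)/7,sqrt( 7 ) /7,29*sqrt( 5)/30,sqrt(6 ),  7,15,  77*sqrt( 3 ) /3 ]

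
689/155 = 689/155= 4.45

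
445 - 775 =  - 330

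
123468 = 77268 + 46200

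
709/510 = 709/510 = 1.39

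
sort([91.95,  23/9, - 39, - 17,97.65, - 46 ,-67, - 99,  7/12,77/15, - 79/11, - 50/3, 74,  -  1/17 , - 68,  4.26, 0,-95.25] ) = [-99, - 95.25, - 68, - 67, - 46,  -  39,- 17,  -  50/3, - 79/11, - 1/17 , 0,  7/12, 23/9,4.26,77/15, 74,  91.95, 97.65 ] 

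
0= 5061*0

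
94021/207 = 454 + 43/207 = 454.21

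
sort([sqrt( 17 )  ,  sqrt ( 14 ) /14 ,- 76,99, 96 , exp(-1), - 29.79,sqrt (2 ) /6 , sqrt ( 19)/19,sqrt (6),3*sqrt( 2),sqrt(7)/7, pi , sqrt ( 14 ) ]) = [  -  76, - 29.79,sqrt(19)/19 , sqrt( 2)/6 , sqrt( 14)/14 , exp(- 1),sqrt( 7) /7,sqrt( 6), pi, sqrt (14) , sqrt(17), 3*sqrt( 2),96,99] 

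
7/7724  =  7/7724 = 0.00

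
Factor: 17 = 17^1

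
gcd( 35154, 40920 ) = 186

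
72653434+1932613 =74586047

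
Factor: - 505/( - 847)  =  5^1*7^( - 1 )*11^( - 2) * 101^1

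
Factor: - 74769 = - 3^1*24923^1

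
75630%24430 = 2340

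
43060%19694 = 3672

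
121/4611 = 121/4611 = 0.03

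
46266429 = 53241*869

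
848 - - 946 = 1794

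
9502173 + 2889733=12391906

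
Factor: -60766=-2^1 * 23^1*1321^1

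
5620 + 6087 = 11707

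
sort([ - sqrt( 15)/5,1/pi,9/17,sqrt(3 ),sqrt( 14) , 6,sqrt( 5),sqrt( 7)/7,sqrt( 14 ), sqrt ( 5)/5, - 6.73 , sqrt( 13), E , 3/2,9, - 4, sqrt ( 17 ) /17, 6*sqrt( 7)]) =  [-6.73, - 4, - sqrt( 15 ) /5, sqrt(17)/17, 1/pi,sqrt( 7)/7,sqrt( 5) /5,9/17,3/2, sqrt(3 ), sqrt(5) , E,sqrt( 13), sqrt( 14), sqrt(14), 6,  9, 6 * sqrt(7 )]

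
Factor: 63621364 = 2^2*15905341^1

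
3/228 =1/76 = 0.01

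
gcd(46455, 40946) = 1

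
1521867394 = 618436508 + 903430886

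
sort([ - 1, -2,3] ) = [-2  , - 1,3]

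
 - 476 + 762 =286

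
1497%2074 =1497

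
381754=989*386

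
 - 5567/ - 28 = 198+ 23/28 = 198.82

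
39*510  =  19890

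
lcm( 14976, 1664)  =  14976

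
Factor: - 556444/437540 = -833/655 = -  5^( - 1)*7^2*17^1*131^( - 1)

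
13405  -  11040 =2365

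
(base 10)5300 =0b1010010110100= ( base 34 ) 4ju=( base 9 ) 7238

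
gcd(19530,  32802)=42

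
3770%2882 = 888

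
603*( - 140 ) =-84420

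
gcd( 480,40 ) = 40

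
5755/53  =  5755/53=108.58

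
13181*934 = 12311054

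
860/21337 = 860/21337 = 0.04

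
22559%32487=22559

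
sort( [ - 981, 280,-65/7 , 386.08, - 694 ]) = [- 981,-694, - 65/7, 280,  386.08 ]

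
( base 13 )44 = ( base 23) 2A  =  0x38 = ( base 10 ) 56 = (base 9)62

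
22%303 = 22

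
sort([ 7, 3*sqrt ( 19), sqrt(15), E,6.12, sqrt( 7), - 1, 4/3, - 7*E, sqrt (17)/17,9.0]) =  [-7*E, - 1,sqrt(17) /17,4/3, sqrt( 7),E,  sqrt( 15 ) , 6.12, 7, 9.0, 3*sqrt(19)]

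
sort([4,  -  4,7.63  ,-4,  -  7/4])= [ - 4, - 4, - 7/4, 4,7.63]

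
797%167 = 129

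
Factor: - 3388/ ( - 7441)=484/1063 = 2^2* 11^2*1063^( - 1) 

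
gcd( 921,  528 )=3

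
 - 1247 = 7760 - 9007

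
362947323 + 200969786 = 563917109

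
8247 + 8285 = 16532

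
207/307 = 207/307 = 0.67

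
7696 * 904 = 6957184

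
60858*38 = 2312604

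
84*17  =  1428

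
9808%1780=908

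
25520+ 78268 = 103788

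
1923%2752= 1923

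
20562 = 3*6854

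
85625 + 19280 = 104905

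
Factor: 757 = 757^1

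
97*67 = 6499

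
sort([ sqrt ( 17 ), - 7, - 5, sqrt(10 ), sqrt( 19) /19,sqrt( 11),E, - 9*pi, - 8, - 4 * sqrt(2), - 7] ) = [- 9*pi, -8,  -  7, - 7, - 4*sqrt( 2), - 5,sqrt ( 19 ) /19,  E , sqrt( 10) , sqrt( 11 ),sqrt( 17 ) ] 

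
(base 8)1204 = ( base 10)644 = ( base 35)IE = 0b1010000100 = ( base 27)nn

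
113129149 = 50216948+62912201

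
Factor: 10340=2^2*5^1*11^1*47^1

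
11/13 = 11/13 = 0.85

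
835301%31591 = 13935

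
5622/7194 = 937/1199  =  0.78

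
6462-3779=2683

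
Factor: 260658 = 2^1*3^4 *1609^1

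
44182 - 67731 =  - 23549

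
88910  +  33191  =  122101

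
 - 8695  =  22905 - 31600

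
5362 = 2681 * 2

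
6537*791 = 5170767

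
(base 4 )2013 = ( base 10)135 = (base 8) 207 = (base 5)1020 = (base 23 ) 5k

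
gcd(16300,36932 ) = 4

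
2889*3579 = 10339731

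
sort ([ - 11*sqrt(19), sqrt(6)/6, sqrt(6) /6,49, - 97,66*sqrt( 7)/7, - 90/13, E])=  [ - 97, - 11 * sqrt( 19), - 90/13,sqrt( 6)/6,sqrt(6) /6,  E, 66 *sqrt(7)/7,49]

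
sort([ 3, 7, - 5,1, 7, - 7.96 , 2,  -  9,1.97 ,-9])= [ - 9, - 9,  -  7.96, - 5,1, 1.97,2,3,7,  7 ] 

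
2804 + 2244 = 5048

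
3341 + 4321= 7662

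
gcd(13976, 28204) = 4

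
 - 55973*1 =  - 55973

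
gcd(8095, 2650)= 5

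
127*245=31115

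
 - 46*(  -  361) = 16606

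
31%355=31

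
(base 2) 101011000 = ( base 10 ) 344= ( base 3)110202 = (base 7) 1001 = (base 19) i2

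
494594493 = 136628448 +357966045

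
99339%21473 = 13447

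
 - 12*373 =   -  4476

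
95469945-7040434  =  88429511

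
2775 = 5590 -2815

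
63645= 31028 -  - 32617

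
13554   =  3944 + 9610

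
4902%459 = 312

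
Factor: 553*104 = 57512 = 2^3*7^1*13^1*79^1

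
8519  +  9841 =18360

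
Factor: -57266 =  -  2^1 * 11^1 *19^1* 137^1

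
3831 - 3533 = 298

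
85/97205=17/19441= 0.00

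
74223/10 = 7422+3/10 = 7422.30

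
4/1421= 4/1421 = 0.00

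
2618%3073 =2618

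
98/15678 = 49/7839 = 0.01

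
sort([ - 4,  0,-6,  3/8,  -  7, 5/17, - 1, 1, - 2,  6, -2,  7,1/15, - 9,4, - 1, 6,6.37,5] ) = [ -9,-7,  -  6, - 4,  -  2, - 2,-1 , - 1,0,1/15,5/17, 3/8, 1,4,  5,6,6,6.37,7] 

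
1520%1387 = 133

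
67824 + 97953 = 165777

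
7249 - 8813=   -  1564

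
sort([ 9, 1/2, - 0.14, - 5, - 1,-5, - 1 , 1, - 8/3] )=[ - 5, - 5, - 8/3,-1,-1,-0.14, 1/2,1, 9]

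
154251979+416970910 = 571222889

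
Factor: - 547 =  - 547^1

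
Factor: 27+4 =31  =  31^1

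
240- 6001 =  - 5761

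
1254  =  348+906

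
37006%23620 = 13386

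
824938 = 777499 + 47439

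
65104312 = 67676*962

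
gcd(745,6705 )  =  745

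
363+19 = 382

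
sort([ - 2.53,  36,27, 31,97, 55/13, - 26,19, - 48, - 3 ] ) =[-48, - 26, - 3, - 2.53, 55/13,19,27 , 31,36,97 ]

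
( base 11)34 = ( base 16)25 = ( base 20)1H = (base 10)37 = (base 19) 1I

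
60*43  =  2580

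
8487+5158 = 13645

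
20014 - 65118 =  - 45104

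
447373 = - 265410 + 712783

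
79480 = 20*3974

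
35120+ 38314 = 73434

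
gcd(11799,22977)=621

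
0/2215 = 0 = 0.00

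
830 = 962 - 132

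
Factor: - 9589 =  - 43^1 * 223^1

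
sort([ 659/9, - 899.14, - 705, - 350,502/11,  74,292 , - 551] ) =[ - 899.14, - 705, - 551, - 350,502/11,659/9,74,  292] 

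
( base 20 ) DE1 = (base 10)5481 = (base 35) 4gl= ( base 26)82L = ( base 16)1569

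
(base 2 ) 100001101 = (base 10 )269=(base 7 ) 533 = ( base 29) 98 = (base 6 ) 1125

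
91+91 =182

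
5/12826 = 5/12826 = 0.00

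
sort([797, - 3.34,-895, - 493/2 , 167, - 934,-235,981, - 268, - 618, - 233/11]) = [ - 934,  -  895, - 618,-268,  -  493/2,-235, - 233/11,  -  3.34,  167, 797, 981 ]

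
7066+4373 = 11439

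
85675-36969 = 48706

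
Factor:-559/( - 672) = 2^ ( - 5 ) * 3^(  -  1)*7^( - 1)*13^1 * 43^1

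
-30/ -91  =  30/91 = 0.33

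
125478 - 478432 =  -  352954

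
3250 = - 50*(- 65)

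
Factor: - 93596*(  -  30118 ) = 2818924328=2^3*11^1*37^2*23399^1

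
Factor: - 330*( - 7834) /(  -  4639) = -2^2*3^1*5^1*11^1 * 3917^1*4639^( - 1) = - 2585220/4639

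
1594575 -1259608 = 334967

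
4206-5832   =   - 1626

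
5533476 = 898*6162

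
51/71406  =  17/23802 = 0.00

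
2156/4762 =1078/2381 = 0.45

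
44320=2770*16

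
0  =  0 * (-44846 ) 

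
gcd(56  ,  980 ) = 28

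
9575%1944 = 1799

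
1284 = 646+638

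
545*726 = 395670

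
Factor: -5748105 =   -  3^1*5^1*11^2*3167^1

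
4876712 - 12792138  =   - 7915426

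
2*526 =1052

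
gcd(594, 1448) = 2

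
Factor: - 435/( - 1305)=1/3 = 3^( - 1 ) 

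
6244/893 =6  +  886/893 = 6.99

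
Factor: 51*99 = 3^3 *11^1 * 17^1 = 5049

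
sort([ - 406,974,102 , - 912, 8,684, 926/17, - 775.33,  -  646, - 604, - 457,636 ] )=[- 912, - 775.33, - 646, - 604, - 457 ,-406,  8, 926/17,102, 636,684, 974]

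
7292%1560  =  1052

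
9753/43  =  226 + 35/43 =226.81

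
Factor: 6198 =2^1 * 3^1*1033^1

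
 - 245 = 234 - 479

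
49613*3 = 148839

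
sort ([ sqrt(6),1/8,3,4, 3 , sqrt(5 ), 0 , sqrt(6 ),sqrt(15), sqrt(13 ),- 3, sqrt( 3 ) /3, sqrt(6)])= [ - 3, 0,1/8, sqrt( 3)/3, sqrt( 5) , sqrt(6),sqrt(6), sqrt(6) , 3,  3,  sqrt ( 13 ),sqrt( 15) , 4 ] 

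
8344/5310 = 4172/2655 = 1.57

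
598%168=94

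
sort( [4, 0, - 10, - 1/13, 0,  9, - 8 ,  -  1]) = [- 10 , - 8,-1, - 1/13 , 0, 0,4,9]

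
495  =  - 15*(- 33 ) 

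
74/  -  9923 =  - 1+9849/9923 = -0.01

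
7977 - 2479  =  5498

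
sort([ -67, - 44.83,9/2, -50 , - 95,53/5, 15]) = [  -  95,  -  67,-50, - 44.83,9/2, 53/5, 15] 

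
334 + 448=782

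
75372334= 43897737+31474597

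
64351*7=450457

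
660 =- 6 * ( - 110 )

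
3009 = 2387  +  622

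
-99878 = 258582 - 358460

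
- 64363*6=-386178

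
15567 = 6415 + 9152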